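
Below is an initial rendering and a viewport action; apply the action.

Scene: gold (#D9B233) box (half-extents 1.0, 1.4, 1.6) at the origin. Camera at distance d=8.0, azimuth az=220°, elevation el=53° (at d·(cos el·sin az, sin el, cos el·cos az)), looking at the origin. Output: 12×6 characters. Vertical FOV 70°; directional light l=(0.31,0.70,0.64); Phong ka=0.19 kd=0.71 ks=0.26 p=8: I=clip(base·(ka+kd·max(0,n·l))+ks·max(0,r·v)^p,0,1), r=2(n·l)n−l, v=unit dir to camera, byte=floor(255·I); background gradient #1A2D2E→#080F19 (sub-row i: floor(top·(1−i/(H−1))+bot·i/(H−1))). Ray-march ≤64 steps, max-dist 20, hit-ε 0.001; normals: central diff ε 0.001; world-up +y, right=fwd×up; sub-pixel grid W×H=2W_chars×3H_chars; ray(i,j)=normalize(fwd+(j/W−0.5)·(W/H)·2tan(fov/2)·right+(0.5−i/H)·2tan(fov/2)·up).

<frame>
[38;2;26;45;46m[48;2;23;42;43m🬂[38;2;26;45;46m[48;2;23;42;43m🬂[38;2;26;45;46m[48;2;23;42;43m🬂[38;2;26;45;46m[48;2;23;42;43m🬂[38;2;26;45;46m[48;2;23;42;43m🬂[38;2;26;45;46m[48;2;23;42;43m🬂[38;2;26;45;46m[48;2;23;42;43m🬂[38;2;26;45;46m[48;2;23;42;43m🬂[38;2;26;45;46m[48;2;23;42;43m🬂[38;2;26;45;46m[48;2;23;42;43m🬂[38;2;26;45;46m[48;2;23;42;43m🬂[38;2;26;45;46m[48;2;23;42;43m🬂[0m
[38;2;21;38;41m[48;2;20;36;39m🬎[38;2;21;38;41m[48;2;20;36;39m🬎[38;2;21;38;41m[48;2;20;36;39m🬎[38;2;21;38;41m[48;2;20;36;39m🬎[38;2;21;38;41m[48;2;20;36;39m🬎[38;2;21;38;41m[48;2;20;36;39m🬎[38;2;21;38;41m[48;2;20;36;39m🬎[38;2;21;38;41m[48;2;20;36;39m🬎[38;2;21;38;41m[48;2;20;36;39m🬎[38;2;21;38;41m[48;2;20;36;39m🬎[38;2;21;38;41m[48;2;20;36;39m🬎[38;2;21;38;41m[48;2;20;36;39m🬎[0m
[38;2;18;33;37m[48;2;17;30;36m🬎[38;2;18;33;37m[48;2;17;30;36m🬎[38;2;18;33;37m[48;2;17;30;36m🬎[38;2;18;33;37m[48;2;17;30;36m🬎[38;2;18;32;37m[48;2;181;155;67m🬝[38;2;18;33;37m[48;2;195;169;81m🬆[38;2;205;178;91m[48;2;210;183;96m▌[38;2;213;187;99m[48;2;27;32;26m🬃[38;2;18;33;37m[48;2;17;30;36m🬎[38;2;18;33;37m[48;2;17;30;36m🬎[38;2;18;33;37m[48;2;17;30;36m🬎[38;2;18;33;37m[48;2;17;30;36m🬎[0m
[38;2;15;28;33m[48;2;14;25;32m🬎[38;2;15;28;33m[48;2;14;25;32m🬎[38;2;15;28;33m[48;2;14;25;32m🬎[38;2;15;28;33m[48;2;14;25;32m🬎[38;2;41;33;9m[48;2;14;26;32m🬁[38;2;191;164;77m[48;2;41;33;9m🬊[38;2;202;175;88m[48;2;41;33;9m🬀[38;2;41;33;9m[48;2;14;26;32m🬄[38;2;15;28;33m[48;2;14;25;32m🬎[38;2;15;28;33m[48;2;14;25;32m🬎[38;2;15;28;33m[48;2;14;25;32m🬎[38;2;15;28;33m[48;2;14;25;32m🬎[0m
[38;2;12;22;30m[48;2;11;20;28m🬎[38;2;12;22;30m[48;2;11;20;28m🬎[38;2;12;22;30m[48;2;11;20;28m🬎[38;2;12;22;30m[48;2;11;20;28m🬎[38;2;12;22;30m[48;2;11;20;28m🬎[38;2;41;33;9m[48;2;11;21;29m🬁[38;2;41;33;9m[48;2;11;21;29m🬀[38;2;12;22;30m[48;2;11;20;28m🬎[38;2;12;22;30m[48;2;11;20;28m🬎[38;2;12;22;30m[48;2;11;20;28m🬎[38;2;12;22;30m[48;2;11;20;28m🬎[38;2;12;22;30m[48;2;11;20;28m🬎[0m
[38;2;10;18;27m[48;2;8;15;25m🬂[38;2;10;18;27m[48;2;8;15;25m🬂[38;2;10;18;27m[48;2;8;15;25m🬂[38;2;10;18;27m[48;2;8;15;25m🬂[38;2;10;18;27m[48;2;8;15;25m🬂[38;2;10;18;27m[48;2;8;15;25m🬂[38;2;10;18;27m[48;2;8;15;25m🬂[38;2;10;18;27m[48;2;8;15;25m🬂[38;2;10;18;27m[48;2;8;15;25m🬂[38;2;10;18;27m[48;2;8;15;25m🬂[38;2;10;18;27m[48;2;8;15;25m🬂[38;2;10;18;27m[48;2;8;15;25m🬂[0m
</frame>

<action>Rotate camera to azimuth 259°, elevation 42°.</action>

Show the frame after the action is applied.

<frame>
[38;2;26;45;46m[48;2;23;42;43m🬂[38;2;26;45;46m[48;2;23;42;43m🬂[38;2;26;45;46m[48;2;23;42;43m🬂[38;2;26;45;46m[48;2;23;42;43m🬂[38;2;26;45;46m[48;2;23;42;43m🬂[38;2;26;45;46m[48;2;23;42;43m🬂[38;2;26;45;46m[48;2;23;42;43m🬂[38;2;26;45;46m[48;2;23;42;43m🬂[38;2;26;45;46m[48;2;23;42;43m🬂[38;2;26;45;46m[48;2;23;42;43m🬂[38;2;26;45;46m[48;2;23;42;43m🬂[38;2;26;45;46m[48;2;23;42;43m🬂[0m
[38;2;21;38;41m[48;2;20;36;39m🬎[38;2;21;38;41m[48;2;20;36;39m🬎[38;2;21;38;41m[48;2;20;36;39m🬎[38;2;21;38;41m[48;2;20;36;39m🬎[38;2;21;38;41m[48;2;20;36;39m🬎[38;2;21;38;41m[48;2;20;36;39m🬎[38;2;21;38;41m[48;2;20;36;39m🬎[38;2;21;38;41m[48;2;20;36;39m🬎[38;2;21;38;41m[48;2;20;36;39m🬎[38;2;21;38;41m[48;2;20;36;39m🬎[38;2;21;38;41m[48;2;20;36;39m🬎[38;2;21;38;41m[48;2;20;36;39m🬎[0m
[38;2;18;33;37m[48;2;17;30;36m🬎[38;2;18;33;37m[48;2;17;30;36m🬎[38;2;18;33;37m[48;2;17;30;36m🬎[38;2;18;33;37m[48;2;17;30;36m🬎[38;2;18;33;37m[48;2;17;30;36m🬎[38;2;19;34;38m[48;2;151;124;37m🬂[38;2;19;34;38m[48;2;157;130;43m🬂[38;2;26;33;28m[48;2;161;135;47m▐[38;2;18;33;37m[48;2;17;30;36m🬎[38;2;18;33;37m[48;2;17;30;36m🬎[38;2;18;33;37m[48;2;17;30;36m🬎[38;2;18;33;37m[48;2;17;30;36m🬎[0m
[38;2;15;28;33m[48;2;14;25;32m🬎[38;2;15;28;33m[48;2;14;25;32m🬎[38;2;15;28;33m[48;2;14;25;32m🬎[38;2;15;28;33m[48;2;14;25;32m🬎[38;2;15;28;33m[48;2;14;25;32m🬎[38;2;41;33;9m[48;2;41;33;9m [38;2;41;33;9m[48;2;41;33;9m [38;2;41;33;9m[48;2;14;26;32m🬕[38;2;15;28;33m[48;2;14;25;32m🬎[38;2;15;28;33m[48;2;14;25;32m🬎[38;2;15;28;33m[48;2;14;25;32m🬎[38;2;15;28;33m[48;2;14;25;32m🬎[0m
[38;2;12;22;30m[48;2;11;20;28m🬎[38;2;12;22;30m[48;2;11;20;28m🬎[38;2;12;22;30m[48;2;11;20;28m🬎[38;2;12;22;30m[48;2;11;20;28m🬎[38;2;12;22;30m[48;2;11;20;28m🬎[38;2;41;33;9m[48;2;11;21;29m🬀[38;2;12;22;30m[48;2;11;20;28m🬎[38;2;12;22;30m[48;2;11;20;28m🬎[38;2;12;22;30m[48;2;11;20;28m🬎[38;2;12;22;30m[48;2;11;20;28m🬎[38;2;12;22;30m[48;2;11;20;28m🬎[38;2;12;22;30m[48;2;11;20;28m🬎[0m
[38;2;10;18;27m[48;2;8;15;25m🬂[38;2;10;18;27m[48;2;8;15;25m🬂[38;2;10;18;27m[48;2;8;15;25m🬂[38;2;10;18;27m[48;2;8;15;25m🬂[38;2;10;18;27m[48;2;8;15;25m🬂[38;2;10;18;27m[48;2;8;15;25m🬂[38;2;10;18;27m[48;2;8;15;25m🬂[38;2;10;18;27m[48;2;8;15;25m🬂[38;2;10;18;27m[48;2;8;15;25m🬂[38;2;10;18;27m[48;2;8;15;25m🬂[38;2;10;18;27m[48;2;8;15;25m🬂[38;2;10;18;27m[48;2;8;15;25m🬂[0m
</frame>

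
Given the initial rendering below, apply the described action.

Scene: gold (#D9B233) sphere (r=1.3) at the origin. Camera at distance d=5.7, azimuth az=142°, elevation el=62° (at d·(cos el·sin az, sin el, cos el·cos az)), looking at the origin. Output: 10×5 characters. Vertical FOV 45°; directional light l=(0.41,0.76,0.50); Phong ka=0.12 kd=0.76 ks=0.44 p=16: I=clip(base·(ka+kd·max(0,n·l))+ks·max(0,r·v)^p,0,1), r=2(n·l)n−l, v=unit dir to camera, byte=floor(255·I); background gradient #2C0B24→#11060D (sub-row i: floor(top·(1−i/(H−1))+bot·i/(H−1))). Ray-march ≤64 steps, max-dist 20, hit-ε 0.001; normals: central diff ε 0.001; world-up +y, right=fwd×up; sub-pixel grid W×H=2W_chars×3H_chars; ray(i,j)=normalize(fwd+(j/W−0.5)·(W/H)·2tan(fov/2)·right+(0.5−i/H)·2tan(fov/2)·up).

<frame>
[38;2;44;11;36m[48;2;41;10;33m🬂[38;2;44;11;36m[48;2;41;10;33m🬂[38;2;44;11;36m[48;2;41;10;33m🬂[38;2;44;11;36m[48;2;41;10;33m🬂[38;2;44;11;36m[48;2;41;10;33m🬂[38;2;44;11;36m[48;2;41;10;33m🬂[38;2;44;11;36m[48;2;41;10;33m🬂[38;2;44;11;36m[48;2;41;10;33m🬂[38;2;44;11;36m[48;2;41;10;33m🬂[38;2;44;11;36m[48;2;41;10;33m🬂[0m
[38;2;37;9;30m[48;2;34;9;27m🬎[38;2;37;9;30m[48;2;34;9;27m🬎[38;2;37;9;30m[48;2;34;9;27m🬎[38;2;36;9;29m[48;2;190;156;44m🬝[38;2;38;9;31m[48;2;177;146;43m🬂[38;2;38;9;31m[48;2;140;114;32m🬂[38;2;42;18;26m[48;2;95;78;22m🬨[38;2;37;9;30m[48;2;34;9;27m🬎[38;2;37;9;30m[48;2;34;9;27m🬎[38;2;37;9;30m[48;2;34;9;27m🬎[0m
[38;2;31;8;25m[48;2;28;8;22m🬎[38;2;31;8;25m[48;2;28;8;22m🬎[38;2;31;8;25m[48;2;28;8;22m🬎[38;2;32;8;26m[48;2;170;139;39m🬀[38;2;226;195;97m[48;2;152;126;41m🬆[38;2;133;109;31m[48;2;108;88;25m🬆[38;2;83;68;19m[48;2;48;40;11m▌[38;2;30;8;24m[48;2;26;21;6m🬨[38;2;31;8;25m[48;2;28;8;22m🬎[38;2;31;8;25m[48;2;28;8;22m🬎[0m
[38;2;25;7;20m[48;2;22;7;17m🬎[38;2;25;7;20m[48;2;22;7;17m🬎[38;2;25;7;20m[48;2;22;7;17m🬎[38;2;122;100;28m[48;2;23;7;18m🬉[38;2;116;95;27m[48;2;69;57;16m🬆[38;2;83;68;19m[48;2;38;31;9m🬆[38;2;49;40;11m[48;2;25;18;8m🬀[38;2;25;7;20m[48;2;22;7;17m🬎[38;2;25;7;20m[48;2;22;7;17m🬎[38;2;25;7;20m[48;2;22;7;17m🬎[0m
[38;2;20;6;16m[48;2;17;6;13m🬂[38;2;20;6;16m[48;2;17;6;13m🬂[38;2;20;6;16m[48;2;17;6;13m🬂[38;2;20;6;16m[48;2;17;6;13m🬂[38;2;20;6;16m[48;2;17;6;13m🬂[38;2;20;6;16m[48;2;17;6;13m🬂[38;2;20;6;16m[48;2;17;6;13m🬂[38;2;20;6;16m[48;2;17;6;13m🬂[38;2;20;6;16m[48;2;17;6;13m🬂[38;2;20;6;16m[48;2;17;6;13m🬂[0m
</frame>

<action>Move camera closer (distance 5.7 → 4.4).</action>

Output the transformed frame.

<frame>
[38;2;44;11;36m[48;2;41;10;33m🬂[38;2;44;11;36m[48;2;41;10;33m🬂[38;2;44;11;36m[48;2;41;10;33m🬂[38;2;44;11;36m[48;2;41;10;33m🬂[38;2;42;10;34m[48;2;152;124;35m🬝[38;2;43;10;35m[48;2;129;106;30m🬎[38;2;44;11;36m[48;2;41;10;33m🬂[38;2;44;11;36m[48;2;41;10;33m🬂[38;2;44;11;36m[48;2;41;10;33m🬂[38;2;44;11;36m[48;2;41;10;33m🬂[0m
[38;2;37;9;30m[48;2;34;9;27m🬎[38;2;37;9;30m[48;2;34;9;27m🬎[38;2;36;9;29m[48;2;181;149;42m🬝[38;2;38;9;31m[48;2;189;155;47m🬀[38;2;175;144;45m[48;2;233;202;102m🬬[38;2;150;123;35m[48;2;134;110;31m▌[38;2;90;74;20m[48;2;115;94;26m▐[38;2;34;12;24m[48;2;62;51;14m🬨[38;2;37;9;30m[48;2;34;9;27m🬎[38;2;37;9;30m[48;2;34;9;27m🬎[0m
[38;2;31;8;25m[48;2;28;8;22m🬎[38;2;31;8;25m[48;2;28;8;22m🬎[38;2;173;142;40m[48;2;30;8;24m▐[38;2;232;200;99m[48;2;172;142;45m🬁[38;2;255;235;139m[48;2;159;133;48m🬀[38;2;131;108;31m[48;2;113;93;26m🬆[38;2;98;80;22m[48;2;78;64;18m▌[38;2;58;47;13m[48;2;30;24;7m🬄[38;2;31;8;25m[48;2;28;8;22m🬎[38;2;31;8;25m[48;2;28;8;22m🬎[0m
[38;2;25;7;20m[48;2;22;7;17m🬎[38;2;25;7;20m[48;2;22;7;17m🬎[38;2;131;107;30m[48;2;23;7;18m🬉[38;2;135;110;31m[48;2;103;84;24m🬎[38;2;122;100;28m[48;2;97;79;22m🬆[38;2;97;80;22m[48;2;69;57;16m🬆[38;2;62;52;14m[48;2;34;27;7m🬆[38;2;26;21;6m[48;2;22;7;17m🬝[38;2;25;7;20m[48;2;22;7;17m🬎[38;2;25;7;20m[48;2;22;7;17m🬎[0m
[38;2;20;6;16m[48;2;17;6;13m🬂[38;2;20;6;16m[48;2;17;6;13m🬂[38;2;20;6;16m[48;2;17;6;13m🬂[38;2;70;57;16m[48;2;18;6;14m🬁[38;2;66;54;15m[48;2;19;9;11m🬂[38;2;40;33;9m[48;2;21;13;9m🬂[38;2;26;21;6m[48;2;17;6;13m🬂[38;2;20;6;16m[48;2;17;6;13m🬂[38;2;20;6;16m[48;2;17;6;13m🬂[38;2;20;6;16m[48;2;17;6;13m🬂[0m
</frame>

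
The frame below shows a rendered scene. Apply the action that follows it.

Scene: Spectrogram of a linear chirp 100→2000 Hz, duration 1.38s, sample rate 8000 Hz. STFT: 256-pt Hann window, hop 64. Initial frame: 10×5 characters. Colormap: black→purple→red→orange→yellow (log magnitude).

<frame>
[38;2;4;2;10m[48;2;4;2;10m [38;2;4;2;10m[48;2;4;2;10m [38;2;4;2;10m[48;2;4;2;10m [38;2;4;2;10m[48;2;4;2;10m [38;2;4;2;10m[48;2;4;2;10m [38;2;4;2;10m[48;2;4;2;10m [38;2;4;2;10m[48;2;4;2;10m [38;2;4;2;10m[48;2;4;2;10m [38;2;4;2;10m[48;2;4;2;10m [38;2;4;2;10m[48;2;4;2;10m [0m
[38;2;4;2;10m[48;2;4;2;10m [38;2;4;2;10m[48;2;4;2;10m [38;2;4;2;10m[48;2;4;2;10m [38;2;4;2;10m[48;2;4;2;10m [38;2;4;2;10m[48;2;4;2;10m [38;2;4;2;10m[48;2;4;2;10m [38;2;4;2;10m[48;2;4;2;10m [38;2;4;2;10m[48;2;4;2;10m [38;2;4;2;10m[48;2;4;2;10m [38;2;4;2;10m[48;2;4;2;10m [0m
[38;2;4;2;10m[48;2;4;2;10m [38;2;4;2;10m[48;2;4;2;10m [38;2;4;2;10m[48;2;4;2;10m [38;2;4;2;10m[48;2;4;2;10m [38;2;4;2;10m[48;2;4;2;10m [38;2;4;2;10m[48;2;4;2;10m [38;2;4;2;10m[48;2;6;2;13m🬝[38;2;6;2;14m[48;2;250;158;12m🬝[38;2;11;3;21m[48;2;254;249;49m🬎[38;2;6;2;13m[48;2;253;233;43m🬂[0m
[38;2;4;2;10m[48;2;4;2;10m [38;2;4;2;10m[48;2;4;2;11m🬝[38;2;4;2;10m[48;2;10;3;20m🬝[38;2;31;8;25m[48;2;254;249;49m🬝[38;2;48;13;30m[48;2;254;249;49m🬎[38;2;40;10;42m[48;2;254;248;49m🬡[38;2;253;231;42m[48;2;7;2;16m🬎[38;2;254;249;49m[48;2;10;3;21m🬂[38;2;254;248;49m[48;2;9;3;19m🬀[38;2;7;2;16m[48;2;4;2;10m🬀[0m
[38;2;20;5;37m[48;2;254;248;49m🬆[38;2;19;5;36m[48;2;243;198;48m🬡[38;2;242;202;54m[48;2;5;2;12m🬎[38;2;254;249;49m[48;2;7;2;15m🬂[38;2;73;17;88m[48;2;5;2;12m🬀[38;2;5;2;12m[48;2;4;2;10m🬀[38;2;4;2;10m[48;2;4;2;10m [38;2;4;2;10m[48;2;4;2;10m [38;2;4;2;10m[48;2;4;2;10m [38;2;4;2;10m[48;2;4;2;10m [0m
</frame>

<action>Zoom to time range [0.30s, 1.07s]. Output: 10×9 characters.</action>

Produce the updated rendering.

<frame>
[38;2;4;2;10m[48;2;4;2;10m [38;2;4;2;10m[48;2;4;2;10m [38;2;4;2;10m[48;2;4;2;10m [38;2;4;2;10m[48;2;4;2;10m [38;2;4;2;10m[48;2;4;2;10m [38;2;4;2;10m[48;2;4;2;10m [38;2;4;2;10m[48;2;4;2;10m [38;2;4;2;10m[48;2;4;2;10m [38;2;4;2;10m[48;2;4;2;10m [38;2;4;2;10m[48;2;4;2;10m [0m
[38;2;4;2;10m[48;2;4;2;10m [38;2;4;2;10m[48;2;4;2;10m [38;2;4;2;10m[48;2;4;2;10m [38;2;4;2;10m[48;2;4;2;10m [38;2;4;2;10m[48;2;4;2;10m [38;2;4;2;10m[48;2;4;2;10m [38;2;4;2;10m[48;2;4;2;10m [38;2;4;2;10m[48;2;4;2;10m [38;2;4;2;10m[48;2;4;2;10m [38;2;4;2;10m[48;2;4;2;10m [0m
[38;2;4;2;10m[48;2;4;2;10m [38;2;4;2;10m[48;2;4;2;10m [38;2;4;2;10m[48;2;4;2;10m [38;2;4;2;10m[48;2;4;2;10m [38;2;4;2;10m[48;2;4;2;10m [38;2;4;2;10m[48;2;4;2;10m [38;2;4;2;10m[48;2;4;2;10m [38;2;4;2;10m[48;2;4;2;10m [38;2;4;2;10m[48;2;4;2;10m [38;2;4;2;10m[48;2;4;2;10m [0m
[38;2;4;2;10m[48;2;4;2;10m [38;2;4;2;10m[48;2;4;2;10m [38;2;4;2;10m[48;2;4;2;10m [38;2;4;2;10m[48;2;4;2;10m [38;2;4;2;10m[48;2;4;2;10m [38;2;4;2;10m[48;2;4;2;10m [38;2;4;2;10m[48;2;4;2;10m [38;2;4;2;10m[48;2;4;2;10m [38;2;4;2;10m[48;2;4;2;10m [38;2;4;2;10m[48;2;4;2;10m [0m
[38;2;4;2;10m[48;2;4;2;10m [38;2;4;2;10m[48;2;4;2;10m [38;2;4;2;10m[48;2;4;2;10m [38;2;4;2;10m[48;2;4;2;10m [38;2;4;2;10m[48;2;4;2;10m [38;2;4;2;10m[48;2;4;2;10m [38;2;4;2;10m[48;2;4;2;10m [38;2;4;2;10m[48;2;4;2;10m [38;2;4;2;10m[48;2;4;2;10m [38;2;4;2;10m[48;2;5;2;11m🬎[0m
[38;2;4;2;10m[48;2;4;2;10m [38;2;4;2;10m[48;2;4;2;10m [38;2;4;2;10m[48;2;4;2;10m [38;2;4;2;10m[48;2;4;2;10m [38;2;4;2;10m[48;2;4;2;11m🬝[38;2;4;2;10m[48;2;5;2;12m🬎[38;2;5;2;12m[48;2;22;5;41m🬝[38;2;36;10;27m[48;2;254;235;43m🬝[38;2;33;8;36m[48;2;254;249;49m🬎[38;2;13;3;26m[48;2;253;235;43m🬂[0m
[38;2;4;2;10m[48;2;5;2;11m🬝[38;2;4;2;10m[48;2;6;2;14m🬎[38;2;6;2;14m[48;2;45;10;79m🬝[38;2;7;2;16m[48;2;253;222;38m🬎[38;2;19;4;34m[48;2;253;228;40m🬆[38;2;134;35;67m[48;2;254;247;48m🬡[38;2;253;233;43m[48;2;18;4;34m🬎[38;2;254;248;49m[48;2;18;4;35m🬂[38;2;252;206;32m[48;2;15;4;27m🬀[38;2;15;4;29m[48;2;4;2;11m🬀[0m
[38;2;11;3;22m[48;2;253;235;43m🬂[38;2;253;233;43m[48;2;59;14;70m🬍[38;2;254;245;47m[48;2;43;11;39m🬆[38;2;254;244;47m[48;2;10;3;21m🬂[38;2;187;48;80m[48;2;8;2;18m🬀[38;2;9;3;19m[48;2;4;2;11m🬀[38;2;5;2;12m[48;2;4;2;10m🬀[38;2;4;2;10m[48;2;4;2;10m [38;2;4;2;10m[48;2;4;2;10m [38;2;4;2;10m[48;2;4;2;10m [0m
[38;2;28;7;51m[48;2;6;2;14m🬀[38;2;6;2;14m[48;2;4;2;10m🬂[38;2;4;2;11m[48;2;4;2;10m🬂[38;2;4;2;10m[48;2;4;2;10m [38;2;4;2;10m[48;2;4;2;10m [38;2;4;2;10m[48;2;4;2;10m [38;2;4;2;10m[48;2;4;2;10m [38;2;4;2;10m[48;2;4;2;10m [38;2;4;2;10m[48;2;4;2;10m [38;2;4;2;10m[48;2;4;2;10m [0m
</frame>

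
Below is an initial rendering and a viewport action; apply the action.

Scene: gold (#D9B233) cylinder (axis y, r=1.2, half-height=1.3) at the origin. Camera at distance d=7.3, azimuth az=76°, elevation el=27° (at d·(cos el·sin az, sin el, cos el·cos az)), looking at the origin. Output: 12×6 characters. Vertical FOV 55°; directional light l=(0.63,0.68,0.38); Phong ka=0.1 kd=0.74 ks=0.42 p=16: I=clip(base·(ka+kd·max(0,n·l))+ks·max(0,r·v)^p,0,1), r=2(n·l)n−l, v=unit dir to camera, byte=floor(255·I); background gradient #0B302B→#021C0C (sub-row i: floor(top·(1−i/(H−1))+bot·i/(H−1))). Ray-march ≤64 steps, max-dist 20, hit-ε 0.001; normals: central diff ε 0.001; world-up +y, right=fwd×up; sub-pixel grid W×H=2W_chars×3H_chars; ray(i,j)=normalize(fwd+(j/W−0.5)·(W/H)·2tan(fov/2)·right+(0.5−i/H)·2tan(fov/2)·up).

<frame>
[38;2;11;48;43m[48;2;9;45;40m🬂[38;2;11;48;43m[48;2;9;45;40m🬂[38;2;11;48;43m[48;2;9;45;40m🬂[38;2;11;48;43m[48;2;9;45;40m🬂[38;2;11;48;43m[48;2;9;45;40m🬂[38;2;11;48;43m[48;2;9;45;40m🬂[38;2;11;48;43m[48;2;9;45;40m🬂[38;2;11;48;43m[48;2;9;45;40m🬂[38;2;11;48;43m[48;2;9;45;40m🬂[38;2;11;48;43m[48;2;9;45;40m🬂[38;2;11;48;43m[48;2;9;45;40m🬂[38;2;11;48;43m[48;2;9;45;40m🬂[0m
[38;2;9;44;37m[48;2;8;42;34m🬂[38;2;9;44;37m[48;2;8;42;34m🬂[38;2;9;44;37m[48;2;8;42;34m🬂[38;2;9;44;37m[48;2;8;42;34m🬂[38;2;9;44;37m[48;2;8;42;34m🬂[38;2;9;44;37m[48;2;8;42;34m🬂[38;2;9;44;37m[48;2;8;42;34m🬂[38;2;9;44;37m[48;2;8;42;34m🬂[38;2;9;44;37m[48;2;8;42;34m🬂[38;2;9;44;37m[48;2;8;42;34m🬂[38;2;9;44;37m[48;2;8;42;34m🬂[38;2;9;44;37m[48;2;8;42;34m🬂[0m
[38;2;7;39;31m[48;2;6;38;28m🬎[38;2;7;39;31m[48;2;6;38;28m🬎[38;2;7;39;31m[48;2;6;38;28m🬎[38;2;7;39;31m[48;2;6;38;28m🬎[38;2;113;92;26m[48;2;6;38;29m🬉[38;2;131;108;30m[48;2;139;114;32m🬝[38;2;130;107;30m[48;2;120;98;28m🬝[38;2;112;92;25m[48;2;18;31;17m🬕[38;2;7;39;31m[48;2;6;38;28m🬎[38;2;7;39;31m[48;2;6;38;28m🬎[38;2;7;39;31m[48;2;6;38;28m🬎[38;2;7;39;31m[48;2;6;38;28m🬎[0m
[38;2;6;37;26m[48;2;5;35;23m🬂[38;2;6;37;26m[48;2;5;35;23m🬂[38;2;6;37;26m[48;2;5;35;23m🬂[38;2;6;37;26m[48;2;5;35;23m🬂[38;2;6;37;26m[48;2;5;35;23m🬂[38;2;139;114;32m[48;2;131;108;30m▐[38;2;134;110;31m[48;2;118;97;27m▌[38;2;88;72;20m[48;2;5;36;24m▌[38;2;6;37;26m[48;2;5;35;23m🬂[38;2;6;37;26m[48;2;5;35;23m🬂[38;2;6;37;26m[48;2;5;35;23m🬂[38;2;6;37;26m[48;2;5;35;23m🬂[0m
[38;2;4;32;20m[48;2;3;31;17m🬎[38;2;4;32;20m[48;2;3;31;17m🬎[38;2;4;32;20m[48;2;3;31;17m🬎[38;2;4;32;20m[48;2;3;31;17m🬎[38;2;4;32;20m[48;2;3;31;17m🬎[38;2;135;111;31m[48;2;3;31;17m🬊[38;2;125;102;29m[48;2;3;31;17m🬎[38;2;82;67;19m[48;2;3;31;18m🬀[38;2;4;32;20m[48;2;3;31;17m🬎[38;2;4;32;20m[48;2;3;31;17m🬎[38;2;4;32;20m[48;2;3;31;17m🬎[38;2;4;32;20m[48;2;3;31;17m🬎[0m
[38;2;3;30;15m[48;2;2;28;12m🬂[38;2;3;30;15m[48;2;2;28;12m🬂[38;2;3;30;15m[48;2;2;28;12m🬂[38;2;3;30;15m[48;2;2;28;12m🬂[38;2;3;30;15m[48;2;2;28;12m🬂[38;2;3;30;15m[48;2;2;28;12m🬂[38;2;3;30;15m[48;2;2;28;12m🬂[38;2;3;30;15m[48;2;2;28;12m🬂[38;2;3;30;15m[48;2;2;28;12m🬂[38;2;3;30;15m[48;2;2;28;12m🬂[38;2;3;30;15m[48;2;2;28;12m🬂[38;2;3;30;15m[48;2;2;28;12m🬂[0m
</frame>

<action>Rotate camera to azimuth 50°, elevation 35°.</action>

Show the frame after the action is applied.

<frame>
[38;2;11;48;43m[48;2;9;45;40m🬂[38;2;11;48;43m[48;2;9;45;40m🬂[38;2;11;48;43m[48;2;9;45;40m🬂[38;2;11;48;43m[48;2;9;45;40m🬂[38;2;11;48;43m[48;2;9;45;40m🬂[38;2;11;48;43m[48;2;9;45;40m🬂[38;2;11;48;43m[48;2;9;45;40m🬂[38;2;11;48;43m[48;2;9;45;40m🬂[38;2;11;48;43m[48;2;9;45;40m🬂[38;2;11;48;43m[48;2;9;45;40m🬂[38;2;11;48;43m[48;2;9;45;40m🬂[38;2;11;48;43m[48;2;9;45;40m🬂[0m
[38;2;9;44;37m[48;2;8;42;34m🬂[38;2;9;44;37m[48;2;8;42;34m🬂[38;2;9;44;37m[48;2;8;42;34m🬂[38;2;9;44;37m[48;2;8;42;34m🬂[38;2;9;44;37m[48;2;8;42;34m🬂[38;2;9;44;37m[48;2;8;42;34m🬂[38;2;130;107;30m[48;2;8;43;35m🬏[38;2;9;44;37m[48;2;8;42;34m🬂[38;2;9;44;37m[48;2;8;42;34m🬂[38;2;9;44;37m[48;2;8;42;34m🬂[38;2;9;44;37m[48;2;8;42;34m🬂[38;2;9;44;37m[48;2;8;42;34m🬂[0m
[38;2;7;39;31m[48;2;6;38;28m🬎[38;2;7;39;31m[48;2;6;38;28m🬎[38;2;7;39;31m[48;2;6;38;28m🬎[38;2;7;39;31m[48;2;6;38;28m🬎[38;2;130;107;30m[48;2;23;39;22m🬁[38;2;129;106;30m[48;2;107;88;25m🬬[38;2;130;107;30m[48;2;138;113;32m🬎[38;2;129;106;30m[48;2;83;68;19m🬕[38;2;7;39;31m[48;2;6;38;28m🬎[38;2;7;39;31m[48;2;6;38;28m🬎[38;2;7;39;31m[48;2;6;38;28m🬎[38;2;7;39;31m[48;2;6;38;28m🬎[0m
[38;2;6;37;26m[48;2;5;35;23m🬂[38;2;6;37;26m[48;2;5;35;23m🬂[38;2;6;37;26m[48;2;5;35;23m🬂[38;2;6;37;26m[48;2;5;35;23m🬂[38;2;6;37;26m[48;2;5;35;23m🬂[38;2;127;104;29m[48;2;101;83;23m▐[38;2;138;113;32m[48;2;138;113;32m [38;2;124;101;28m[48;2;5;36;24m▌[38;2;6;37;26m[48;2;5;35;23m🬂[38;2;6;37;26m[48;2;5;35;23m🬂[38;2;6;37;26m[48;2;5;35;23m🬂[38;2;6;37;26m[48;2;5;35;23m🬂[0m
[38;2;4;32;20m[48;2;3;31;17m🬎[38;2;4;32;20m[48;2;3;31;17m🬎[38;2;4;32;20m[48;2;3;31;17m🬎[38;2;4;32;20m[48;2;3;31;17m🬎[38;2;4;32;20m[48;2;3;31;17m🬎[38;2;115;94;26m[48;2;3;31;17m🬊[38;2;137;112;32m[48;2;3;31;17m🬎[38;2;119;97;28m[48;2;3;31;18m🬀[38;2;4;32;20m[48;2;3;31;17m🬎[38;2;4;32;20m[48;2;3;31;17m🬎[38;2;4;32;20m[48;2;3;31;17m🬎[38;2;4;32;20m[48;2;3;31;17m🬎[0m
[38;2;3;30;15m[48;2;2;28;12m🬂[38;2;3;30;15m[48;2;2;28;12m🬂[38;2;3;30;15m[48;2;2;28;12m🬂[38;2;3;30;15m[48;2;2;28;12m🬂[38;2;3;30;15m[48;2;2;28;12m🬂[38;2;3;30;15m[48;2;2;28;12m🬂[38;2;3;30;15m[48;2;2;28;12m🬂[38;2;3;30;15m[48;2;2;28;12m🬂[38;2;3;30;15m[48;2;2;28;12m🬂[38;2;3;30;15m[48;2;2;28;12m🬂[38;2;3;30;15m[48;2;2;28;12m🬂[38;2;3;30;15m[48;2;2;28;12m🬂[0m
</frame>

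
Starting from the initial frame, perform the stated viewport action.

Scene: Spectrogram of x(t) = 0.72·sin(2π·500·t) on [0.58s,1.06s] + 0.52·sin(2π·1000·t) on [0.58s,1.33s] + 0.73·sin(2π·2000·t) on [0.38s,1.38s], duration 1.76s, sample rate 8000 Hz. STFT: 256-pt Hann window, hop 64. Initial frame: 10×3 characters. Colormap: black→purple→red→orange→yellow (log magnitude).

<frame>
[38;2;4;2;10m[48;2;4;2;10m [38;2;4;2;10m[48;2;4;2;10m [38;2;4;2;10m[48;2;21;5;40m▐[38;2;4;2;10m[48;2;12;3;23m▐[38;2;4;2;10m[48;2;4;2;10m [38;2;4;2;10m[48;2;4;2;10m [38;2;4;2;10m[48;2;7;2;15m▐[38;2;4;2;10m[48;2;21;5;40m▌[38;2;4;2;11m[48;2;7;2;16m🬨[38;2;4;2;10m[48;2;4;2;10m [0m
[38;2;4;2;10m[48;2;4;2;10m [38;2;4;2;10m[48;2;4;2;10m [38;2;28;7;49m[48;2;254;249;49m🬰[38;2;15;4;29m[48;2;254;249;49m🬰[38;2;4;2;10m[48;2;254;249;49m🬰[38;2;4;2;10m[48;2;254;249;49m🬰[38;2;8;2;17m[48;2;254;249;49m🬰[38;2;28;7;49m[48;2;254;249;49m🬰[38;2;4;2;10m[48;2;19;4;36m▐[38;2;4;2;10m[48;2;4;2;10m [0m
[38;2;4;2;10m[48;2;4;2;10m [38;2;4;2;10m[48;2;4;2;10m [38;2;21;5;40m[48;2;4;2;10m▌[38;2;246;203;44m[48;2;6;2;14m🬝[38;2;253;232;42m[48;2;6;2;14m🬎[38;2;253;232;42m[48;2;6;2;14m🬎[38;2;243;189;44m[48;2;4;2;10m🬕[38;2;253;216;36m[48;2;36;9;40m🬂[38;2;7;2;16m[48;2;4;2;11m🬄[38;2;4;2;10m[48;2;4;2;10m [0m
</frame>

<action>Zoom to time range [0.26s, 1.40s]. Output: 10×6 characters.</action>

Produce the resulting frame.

<frame>
[38;2;4;2;10m[48;2;12;3;24m▌[38;2;4;2;10m[48;2;20;5;37m▐[38;2;4;2;10m[48;2;12;3;23m▌[38;2;4;2;10m[48;2;4;2;10m [38;2;4;2;10m[48;2;4;2;10m [38;2;4;2;10m[48;2;4;2;10m [38;2;4;2;10m[48;2;4;2;10m [38;2;4;2;10m[48;2;7;2;15m▐[38;2;4;2;10m[48;2;4;2;10m [38;2;4;2;10m[48;2;12;3;24m▌[0m
[38;2;4;2;10m[48;2;16;4;30m▌[38;2;4;2;10m[48;2;26;6;47m▐[38;2;4;2;10m[48;2;13;3;26m▌[38;2;4;2;10m[48;2;4;2;10m [38;2;4;2;10m[48;2;4;2;10m [38;2;4;2;10m[48;2;4;2;10m [38;2;4;2;10m[48;2;4;2;10m [38;2;4;2;10m[48;2;7;2;16m▐[38;2;4;2;10m[48;2;4;2;10m [38;2;4;2;10m[48;2;16;4;30m▌[0m
[38;2;14;4;27m[48;2;153;39;83m🬝[38;2;28;7;44m[48;2;254;249;49m🬎[38;2;10;3;20m[48;2;254;249;49m🬎[38;2;4;2;10m[48;2;254;249;49m🬎[38;2;4;2;10m[48;2;254;249;49m🬎[38;2;4;2;10m[48;2;254;249;49m🬎[38;2;4;2;10m[48;2;254;249;49m🬎[38;2;6;2;14m[48;2;254;249;49m🬎[38;2;4;2;10m[48;2;254;249;49m🬎[38;2;17;4;31m[48;2;254;249;49m🬎[0m
[38;2;14;4;27m[48;2;147;37;83m🬺[38;2;251;185;23m[48;2;28;7;44m🬂[38;2;251;182;22m[48;2;20;5;37m🬂[38;2;251;182;22m[48;2;4;2;10m🬂[38;2;251;182;22m[48;2;4;2;10m🬂[38;2;251;182;22m[48;2;4;2;10m🬂[38;2;251;182;22m[48;2;4;2;10m🬂[38;2;251;182;22m[48;2;9;3;19m🬂[38;2;251;182;22m[48;2;4;2;10m🬂[38;2;251;185;23m[48;2;19;5;36m🬂[0m
[38;2;4;2;10m[48;2;16;4;30m▌[38;2;26;6;47m[48;2;4;2;10m▌[38;2;41;11;40m[48;2;253;216;36m🬴[38;2;4;2;10m[48;2;253;216;36m🬰[38;2;4;2;10m[48;2;253;216;36m🬰[38;2;4;2;10m[48;2;253;216;36m🬰[38;2;4;2;10m[48;2;253;216;36m🬰[38;2;27;7;37m[48;2;253;216;36m🬰[38;2;4;2;10m[48;2;253;216;36m🬰[38;2;53;13;49m[48;2;252;207;32m🬰[0m
[38;2;4;2;10m[48;2;12;3;24m▌[38;2;20;5;37m[48;2;4;2;10m▌[38;2;31;8;28m[48;2;241;178;44m🬲[38;2;254;248;49m[48;2;5;2;12m🬂[38;2;254;248;49m[48;2;5;2;12m🬂[38;2;254;248;49m[48;2;5;2;12m🬂[38;2;254;248;49m[48;2;5;2;12m🬂[38;2;239;175;46m[48;2;24;6;29m🬄[38;2;4;2;10m[48;2;4;2;10m [38;2;33;7;59m[48;2;5;2;12m▐[0m
</frame>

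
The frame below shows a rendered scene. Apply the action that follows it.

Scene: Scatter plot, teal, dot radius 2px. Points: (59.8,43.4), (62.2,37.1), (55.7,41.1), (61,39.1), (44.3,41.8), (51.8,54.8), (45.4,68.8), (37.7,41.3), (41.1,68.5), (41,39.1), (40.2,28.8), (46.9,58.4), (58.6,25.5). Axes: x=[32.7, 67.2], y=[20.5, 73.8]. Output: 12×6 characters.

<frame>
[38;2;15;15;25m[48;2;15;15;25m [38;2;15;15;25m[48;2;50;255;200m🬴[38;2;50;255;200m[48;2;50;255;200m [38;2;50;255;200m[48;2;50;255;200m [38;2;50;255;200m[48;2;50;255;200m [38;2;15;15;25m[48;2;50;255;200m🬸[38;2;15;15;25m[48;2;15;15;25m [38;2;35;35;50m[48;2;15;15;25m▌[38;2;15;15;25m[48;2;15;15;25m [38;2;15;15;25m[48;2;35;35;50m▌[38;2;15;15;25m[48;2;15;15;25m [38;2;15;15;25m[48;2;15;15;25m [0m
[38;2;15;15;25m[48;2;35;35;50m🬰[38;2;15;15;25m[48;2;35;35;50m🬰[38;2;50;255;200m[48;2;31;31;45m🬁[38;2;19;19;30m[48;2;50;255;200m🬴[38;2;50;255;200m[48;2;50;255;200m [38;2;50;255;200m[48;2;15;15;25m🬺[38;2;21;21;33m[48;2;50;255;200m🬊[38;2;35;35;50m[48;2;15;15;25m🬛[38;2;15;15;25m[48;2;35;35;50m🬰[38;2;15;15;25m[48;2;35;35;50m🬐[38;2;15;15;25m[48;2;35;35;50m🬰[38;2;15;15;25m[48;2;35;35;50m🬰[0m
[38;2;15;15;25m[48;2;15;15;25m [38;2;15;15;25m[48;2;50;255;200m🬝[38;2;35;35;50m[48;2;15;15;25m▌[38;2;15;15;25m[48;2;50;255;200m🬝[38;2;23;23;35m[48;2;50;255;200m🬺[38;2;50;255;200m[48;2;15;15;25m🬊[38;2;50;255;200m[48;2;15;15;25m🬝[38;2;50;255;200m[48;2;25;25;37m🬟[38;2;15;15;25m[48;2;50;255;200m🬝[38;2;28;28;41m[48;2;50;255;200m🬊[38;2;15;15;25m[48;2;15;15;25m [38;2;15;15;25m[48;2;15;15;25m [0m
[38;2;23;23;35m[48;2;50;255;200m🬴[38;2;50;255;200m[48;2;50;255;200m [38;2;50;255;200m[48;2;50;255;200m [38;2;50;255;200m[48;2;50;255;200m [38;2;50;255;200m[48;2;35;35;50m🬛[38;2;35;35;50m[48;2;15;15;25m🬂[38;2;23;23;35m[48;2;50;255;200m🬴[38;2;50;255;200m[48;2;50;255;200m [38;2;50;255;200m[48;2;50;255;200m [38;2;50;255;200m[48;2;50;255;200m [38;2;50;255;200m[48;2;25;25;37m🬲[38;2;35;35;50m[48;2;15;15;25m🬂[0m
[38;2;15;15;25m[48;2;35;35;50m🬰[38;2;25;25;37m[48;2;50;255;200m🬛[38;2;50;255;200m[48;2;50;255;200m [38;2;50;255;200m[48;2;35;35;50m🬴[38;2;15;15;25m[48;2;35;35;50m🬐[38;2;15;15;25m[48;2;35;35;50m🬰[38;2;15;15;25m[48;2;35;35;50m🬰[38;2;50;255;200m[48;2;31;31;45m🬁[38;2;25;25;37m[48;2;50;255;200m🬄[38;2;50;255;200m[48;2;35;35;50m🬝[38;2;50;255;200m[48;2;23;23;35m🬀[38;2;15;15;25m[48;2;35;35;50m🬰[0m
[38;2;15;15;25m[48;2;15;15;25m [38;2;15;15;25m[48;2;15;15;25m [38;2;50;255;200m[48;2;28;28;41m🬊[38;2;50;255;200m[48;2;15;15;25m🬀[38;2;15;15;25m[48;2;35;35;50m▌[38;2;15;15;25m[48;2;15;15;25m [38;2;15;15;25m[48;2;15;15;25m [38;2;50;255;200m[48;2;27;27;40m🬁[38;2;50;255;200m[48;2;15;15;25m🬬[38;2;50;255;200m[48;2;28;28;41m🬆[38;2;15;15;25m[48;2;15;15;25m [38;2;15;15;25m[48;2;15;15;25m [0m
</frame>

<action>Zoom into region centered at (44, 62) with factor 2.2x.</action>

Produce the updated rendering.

<frame>
[38;2;15;15;25m[48;2;15;15;25m [38;2;15;15;25m[48;2;15;15;25m [38;2;35;35;50m[48;2;15;15;25m▌[38;2;15;15;25m[48;2;50;255;200m🬆[38;2;27;27;40m[48;2;50;255;200m🬬[38;2;15;15;25m[48;2;15;15;25m [38;2;15;15;25m[48;2;50;255;200m🬆[38;2;23;23;35m[48;2;50;255;200m🬬[38;2;15;15;25m[48;2;15;15;25m [38;2;15;15;25m[48;2;35;35;50m▌[38;2;15;15;25m[48;2;15;15;25m [38;2;15;15;25m[48;2;15;15;25m [0m
[38;2;15;15;25m[48;2;35;35;50m🬰[38;2;15;15;25m[48;2;35;35;50m🬰[38;2;50;255;200m[48;2;31;31;45m🬁[38;2;50;255;200m[48;2;15;15;25m🬬[38;2;50;255;200m[48;2;28;28;41m🬆[38;2;23;23;35m[48;2;50;255;200m🬺[38;2;50;255;200m[48;2;15;15;25m🬬[38;2;50;255;200m[48;2;28;28;41m🬆[38;2;15;15;25m[48;2;35;35;50m🬰[38;2;15;15;25m[48;2;35;35;50m🬐[38;2;15;15;25m[48;2;35;35;50m🬰[38;2;15;15;25m[48;2;35;35;50m🬰[0m
[38;2;15;15;25m[48;2;15;15;25m [38;2;15;15;25m[48;2;15;15;25m [38;2;35;35;50m[48;2;15;15;25m▌[38;2;15;15;25m[48;2;15;15;25m [38;2;15;15;25m[48;2;35;35;50m▌[38;2;15;15;25m[48;2;15;15;25m [38;2;15;15;25m[48;2;15;15;25m [38;2;35;35;50m[48;2;15;15;25m▌[38;2;15;15;25m[48;2;15;15;25m [38;2;15;15;25m[48;2;35;35;50m▌[38;2;15;15;25m[48;2;15;15;25m [38;2;15;15;25m[48;2;15;15;25m [0m
[38;2;35;35;50m[48;2;15;15;25m🬂[38;2;35;35;50m[48;2;15;15;25m🬂[38;2;35;35;50m[48;2;15;15;25m🬕[38;2;35;35;50m[48;2;15;15;25m🬂[38;2;35;35;50m[48;2;15;15;25m🬨[38;2;35;35;50m[48;2;15;15;25m🬂[38;2;23;23;35m[48;2;50;255;200m🬝[38;2;35;35;50m[48;2;50;255;200m🬀[38;2;50;255;200m[48;2;28;28;41m🬱[38;2;35;35;50m[48;2;15;15;25m🬨[38;2;35;35;50m[48;2;15;15;25m🬂[38;2;23;23;35m[48;2;50;255;200m🬬[0m
[38;2;15;15;25m[48;2;35;35;50m🬰[38;2;15;15;25m[48;2;35;35;50m🬰[38;2;35;35;50m[48;2;15;15;25m🬛[38;2;15;15;25m[48;2;35;35;50m🬰[38;2;15;15;25m[48;2;35;35;50m🬐[38;2;15;15;25m[48;2;35;35;50m🬰[38;2;15;15;25m[48;2;35;35;50m🬰[38;2;50;255;200m[48;2;28;28;41m🬊[38;2;50;255;200m[48;2;23;23;35m🬀[38;2;15;15;25m[48;2;35;35;50m🬐[38;2;15;15;25m[48;2;50;255;200m🬐[38;2;50;255;200m[48;2;50;255;200m [0m
[38;2;15;15;25m[48;2;15;15;25m [38;2;15;15;25m[48;2;15;15;25m [38;2;35;35;50m[48;2;15;15;25m▌[38;2;15;15;25m[48;2;15;15;25m [38;2;15;15;25m[48;2;35;35;50m▌[38;2;15;15;25m[48;2;15;15;25m [38;2;15;15;25m[48;2;15;15;25m [38;2;35;35;50m[48;2;15;15;25m▌[38;2;15;15;25m[48;2;15;15;25m [38;2;15;15;25m[48;2;35;35;50m▌[38;2;15;15;25m[48;2;15;15;25m [38;2;50;255;200m[48;2;15;15;25m🬀[0m
</frame>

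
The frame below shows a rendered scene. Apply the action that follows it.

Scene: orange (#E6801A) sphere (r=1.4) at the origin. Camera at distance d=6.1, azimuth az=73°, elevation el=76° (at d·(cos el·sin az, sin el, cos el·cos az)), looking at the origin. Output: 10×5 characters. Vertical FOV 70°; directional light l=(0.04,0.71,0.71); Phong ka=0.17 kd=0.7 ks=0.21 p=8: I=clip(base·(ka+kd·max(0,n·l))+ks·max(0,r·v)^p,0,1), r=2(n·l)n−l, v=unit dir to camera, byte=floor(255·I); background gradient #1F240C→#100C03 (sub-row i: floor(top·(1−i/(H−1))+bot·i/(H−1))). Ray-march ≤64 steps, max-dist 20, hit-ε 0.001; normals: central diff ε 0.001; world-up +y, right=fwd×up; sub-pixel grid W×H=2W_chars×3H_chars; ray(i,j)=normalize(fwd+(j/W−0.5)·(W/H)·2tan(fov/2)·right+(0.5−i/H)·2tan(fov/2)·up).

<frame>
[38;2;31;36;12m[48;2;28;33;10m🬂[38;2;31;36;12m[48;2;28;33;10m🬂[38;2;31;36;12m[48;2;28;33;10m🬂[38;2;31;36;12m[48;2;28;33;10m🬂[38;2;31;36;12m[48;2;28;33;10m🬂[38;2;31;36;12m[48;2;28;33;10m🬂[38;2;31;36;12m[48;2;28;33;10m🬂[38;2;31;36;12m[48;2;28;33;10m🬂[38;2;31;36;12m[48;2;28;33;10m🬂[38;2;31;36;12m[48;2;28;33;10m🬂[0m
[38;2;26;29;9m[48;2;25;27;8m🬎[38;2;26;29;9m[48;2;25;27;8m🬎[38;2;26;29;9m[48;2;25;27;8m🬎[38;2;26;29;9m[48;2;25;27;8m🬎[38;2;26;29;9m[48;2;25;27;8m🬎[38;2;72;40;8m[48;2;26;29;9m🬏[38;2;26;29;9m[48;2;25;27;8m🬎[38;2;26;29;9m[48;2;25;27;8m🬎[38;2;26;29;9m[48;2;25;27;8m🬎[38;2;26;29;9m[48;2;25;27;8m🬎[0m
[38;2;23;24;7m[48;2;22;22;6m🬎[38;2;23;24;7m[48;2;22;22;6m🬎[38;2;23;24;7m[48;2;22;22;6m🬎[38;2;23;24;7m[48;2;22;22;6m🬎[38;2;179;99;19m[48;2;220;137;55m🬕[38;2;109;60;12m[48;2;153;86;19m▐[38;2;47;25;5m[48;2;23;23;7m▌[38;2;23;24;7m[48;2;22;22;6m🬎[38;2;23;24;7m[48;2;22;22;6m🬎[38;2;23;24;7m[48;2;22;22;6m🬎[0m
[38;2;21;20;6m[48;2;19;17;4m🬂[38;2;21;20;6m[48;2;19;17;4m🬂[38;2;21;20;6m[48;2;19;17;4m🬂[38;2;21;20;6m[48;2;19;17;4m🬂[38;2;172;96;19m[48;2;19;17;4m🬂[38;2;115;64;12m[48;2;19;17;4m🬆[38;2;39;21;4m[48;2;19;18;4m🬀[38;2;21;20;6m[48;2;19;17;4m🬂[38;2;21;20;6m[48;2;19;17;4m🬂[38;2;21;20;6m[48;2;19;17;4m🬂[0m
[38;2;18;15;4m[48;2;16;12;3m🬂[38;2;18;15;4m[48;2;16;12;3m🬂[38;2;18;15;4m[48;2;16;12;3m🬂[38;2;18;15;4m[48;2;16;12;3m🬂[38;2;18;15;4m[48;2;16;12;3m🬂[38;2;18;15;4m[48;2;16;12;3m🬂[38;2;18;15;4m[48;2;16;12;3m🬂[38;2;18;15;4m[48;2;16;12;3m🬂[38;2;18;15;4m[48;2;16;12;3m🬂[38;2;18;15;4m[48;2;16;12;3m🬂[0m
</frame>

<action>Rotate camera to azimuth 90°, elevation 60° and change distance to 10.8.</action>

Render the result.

<frame>
[38;2;31;36;12m[48;2;28;33;10m🬂[38;2;31;36;12m[48;2;28;33;10m🬂[38;2;31;36;12m[48;2;28;33;10m🬂[38;2;31;36;12m[48;2;28;33;10m🬂[38;2;31;36;12m[48;2;28;33;10m🬂[38;2;31;36;12m[48;2;28;33;10m🬂[38;2;31;36;12m[48;2;28;33;10m🬂[38;2;31;36;12m[48;2;28;33;10m🬂[38;2;31;36;12m[48;2;28;33;10m🬂[38;2;31;36;12m[48;2;28;33;10m🬂[0m
[38;2;26;29;9m[48;2;25;27;8m🬎[38;2;26;29;9m[48;2;25;27;8m🬎[38;2;26;29;9m[48;2;25;27;8m🬎[38;2;26;29;9m[48;2;25;27;8m🬎[38;2;26;29;9m[48;2;25;27;8m🬎[38;2;26;29;9m[48;2;25;27;8m🬎[38;2;26;29;9m[48;2;25;27;8m🬎[38;2;26;29;9m[48;2;25;27;8m🬎[38;2;26;29;9m[48;2;25;27;8m🬎[38;2;26;29;9m[48;2;25;27;8m🬎[0m
[38;2;23;24;7m[48;2;22;22;6m🬎[38;2;23;24;7m[48;2;22;22;6m🬎[38;2;23;24;7m[48;2;22;22;6m🬎[38;2;23;24;7m[48;2;22;22;6m🬎[38;2;184;102;21m[48;2;23;24;7m🬦[38;2;34;24;6m[48;2;137;76;16m🬨[38;2;23;24;7m[48;2;22;22;6m🬎[38;2;23;24;7m[48;2;22;22;6m🬎[38;2;23;24;7m[48;2;22;22;6m🬎[38;2;23;24;7m[48;2;22;22;6m🬎[0m
[38;2;21;20;6m[48;2;19;17;4m🬂[38;2;21;20;6m[48;2;19;17;4m🬂[38;2;21;20;6m[48;2;19;17;4m🬂[38;2;21;20;6m[48;2;19;17;4m🬂[38;2;21;20;6m[48;2;19;17;4m🬂[38;2;21;20;6m[48;2;19;17;4m🬂[38;2;21;20;6m[48;2;19;17;4m🬂[38;2;21;20;6m[48;2;19;17;4m🬂[38;2;21;20;6m[48;2;19;17;4m🬂[38;2;21;20;6m[48;2;19;17;4m🬂[0m
[38;2;18;15;4m[48;2;16;12;3m🬂[38;2;18;15;4m[48;2;16;12;3m🬂[38;2;18;15;4m[48;2;16;12;3m🬂[38;2;18;15;4m[48;2;16;12;3m🬂[38;2;18;15;4m[48;2;16;12;3m🬂[38;2;18;15;4m[48;2;16;12;3m🬂[38;2;18;15;4m[48;2;16;12;3m🬂[38;2;18;15;4m[48;2;16;12;3m🬂[38;2;18;15;4m[48;2;16;12;3m🬂[38;2;18;15;4m[48;2;16;12;3m🬂[0m
</frame>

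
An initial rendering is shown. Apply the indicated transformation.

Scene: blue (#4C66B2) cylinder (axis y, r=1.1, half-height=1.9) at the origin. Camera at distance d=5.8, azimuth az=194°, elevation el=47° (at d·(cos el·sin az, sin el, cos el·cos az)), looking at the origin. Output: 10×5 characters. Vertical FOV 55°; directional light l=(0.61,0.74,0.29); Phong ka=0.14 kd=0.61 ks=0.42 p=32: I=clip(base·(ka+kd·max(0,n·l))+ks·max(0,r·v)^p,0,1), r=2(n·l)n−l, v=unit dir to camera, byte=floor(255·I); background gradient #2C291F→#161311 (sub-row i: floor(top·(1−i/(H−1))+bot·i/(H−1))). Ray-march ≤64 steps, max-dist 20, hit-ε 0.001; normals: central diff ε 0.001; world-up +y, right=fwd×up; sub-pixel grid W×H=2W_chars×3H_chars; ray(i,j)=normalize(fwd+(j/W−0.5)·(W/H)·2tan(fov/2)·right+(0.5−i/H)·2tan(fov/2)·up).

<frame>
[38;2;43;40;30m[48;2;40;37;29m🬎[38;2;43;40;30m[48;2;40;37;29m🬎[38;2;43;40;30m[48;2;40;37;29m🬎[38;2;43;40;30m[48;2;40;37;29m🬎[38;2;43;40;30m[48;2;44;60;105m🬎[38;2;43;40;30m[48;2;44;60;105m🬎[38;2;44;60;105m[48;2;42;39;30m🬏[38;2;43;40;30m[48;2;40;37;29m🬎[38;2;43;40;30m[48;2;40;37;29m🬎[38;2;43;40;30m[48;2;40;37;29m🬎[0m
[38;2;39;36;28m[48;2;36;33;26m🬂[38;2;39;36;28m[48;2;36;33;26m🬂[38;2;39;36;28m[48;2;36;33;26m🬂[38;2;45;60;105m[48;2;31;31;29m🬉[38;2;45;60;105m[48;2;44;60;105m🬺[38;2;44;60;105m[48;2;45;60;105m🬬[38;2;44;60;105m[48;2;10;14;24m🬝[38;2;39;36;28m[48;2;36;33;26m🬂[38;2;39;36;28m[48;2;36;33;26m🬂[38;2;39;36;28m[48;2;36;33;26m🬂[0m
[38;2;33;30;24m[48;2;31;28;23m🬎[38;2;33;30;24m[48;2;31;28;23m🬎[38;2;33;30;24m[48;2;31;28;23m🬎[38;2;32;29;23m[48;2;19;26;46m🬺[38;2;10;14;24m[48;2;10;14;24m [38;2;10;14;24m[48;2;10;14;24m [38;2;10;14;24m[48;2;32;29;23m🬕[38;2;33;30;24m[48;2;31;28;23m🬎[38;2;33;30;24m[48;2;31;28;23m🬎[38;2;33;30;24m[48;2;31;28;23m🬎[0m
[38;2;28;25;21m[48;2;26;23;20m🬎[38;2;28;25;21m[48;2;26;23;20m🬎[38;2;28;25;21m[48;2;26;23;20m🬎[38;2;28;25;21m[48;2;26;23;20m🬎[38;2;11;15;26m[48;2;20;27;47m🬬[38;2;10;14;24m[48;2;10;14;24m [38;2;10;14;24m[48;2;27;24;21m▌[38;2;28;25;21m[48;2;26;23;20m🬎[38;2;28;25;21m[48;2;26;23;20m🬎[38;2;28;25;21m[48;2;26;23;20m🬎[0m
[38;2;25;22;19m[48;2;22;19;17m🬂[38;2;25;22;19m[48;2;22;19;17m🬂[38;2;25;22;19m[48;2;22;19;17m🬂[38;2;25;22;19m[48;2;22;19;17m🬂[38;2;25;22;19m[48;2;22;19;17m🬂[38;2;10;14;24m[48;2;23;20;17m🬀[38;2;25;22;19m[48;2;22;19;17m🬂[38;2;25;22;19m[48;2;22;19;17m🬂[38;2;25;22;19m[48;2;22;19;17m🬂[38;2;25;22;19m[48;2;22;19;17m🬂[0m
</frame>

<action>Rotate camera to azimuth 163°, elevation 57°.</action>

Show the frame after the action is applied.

<frame>
[38;2;43;40;30m[48;2;40;37;29m🬎[38;2;43;40;30m[48;2;40;37;29m🬎[38;2;43;40;30m[48;2;40;37;29m🬎[38;2;43;40;30m[48;2;40;37;29m🬎[38;2;42;39;30m[48;2;44;60;105m🬝[38;2;43;40;30m[48;2;44;60;105m🬎[38;2;43;40;30m[48;2;40;37;29m🬎[38;2;43;40;30m[48;2;40;37;29m🬎[38;2;43;40;30m[48;2;40;37;29m🬎[38;2;43;40;30m[48;2;40;37;29m🬎[0m
[38;2;39;36;28m[48;2;36;33;26m🬂[38;2;39;36;28m[48;2;36;33;26m🬂[38;2;39;36;28m[48;2;36;33;26m🬂[38;2;44;60;105m[48;2;37;34;27m▐[38;2;44;60;105m[48;2;44;60;105m [38;2;44;60;105m[48;2;44;60;105m [38;2;44;60;105m[48;2;44;60;105m [38;2;39;36;28m[48;2;36;33;26m🬂[38;2;39;36;28m[48;2;36;33;26m🬂[38;2;39;36;28m[48;2;36;33;26m🬂[0m
[38;2;33;30;24m[48;2;31;28;23m🬎[38;2;33;30;24m[48;2;31;28;23m🬎[38;2;33;30;24m[48;2;31;28;23m🬎[38;2;39;53;92m[48;2;32;29;23m🬉[38;2;44;60;105m[48;2;17;23;42m🬂[38;2;44;60;105m[48;2;10;14;24m🬆[38;2;44;60;105m[48;2;15;17;23m🬂[38;2;33;30;24m[48;2;31;28;23m🬎[38;2;33;30;24m[48;2;31;28;23m🬎[38;2;33;30;24m[48;2;31;28;23m🬎[0m
[38;2;28;25;21m[48;2;26;23;20m🬎[38;2;28;25;21m[48;2;26;23;20m🬎[38;2;28;25;21m[48;2;26;23;20m🬎[38;2;28;25;21m[48;2;26;23;20m🬎[38;2;28;39;68m[48;2;18;22;34m🬄[38;2;10;14;24m[48;2;10;14;24m [38;2;10;14;24m[48;2;27;24;20m🬄[38;2;28;25;21m[48;2;26;23;20m🬎[38;2;28;25;21m[48;2;26;23;20m🬎[38;2;28;25;21m[48;2;26;23;20m🬎[0m
[38;2;25;22;19m[48;2;22;19;17m🬂[38;2;25;22;19m[48;2;22;19;17m🬂[38;2;25;22;19m[48;2;22;19;17m🬂[38;2;25;22;19m[48;2;22;19;17m🬂[38;2;25;22;19m[48;2;22;19;17m🬂[38;2;25;22;19m[48;2;22;19;17m🬂[38;2;25;22;19m[48;2;22;19;17m🬂[38;2;25;22;19m[48;2;22;19;17m🬂[38;2;25;22;19m[48;2;22;19;17m🬂[38;2;25;22;19m[48;2;22;19;17m🬂[0m
</frame>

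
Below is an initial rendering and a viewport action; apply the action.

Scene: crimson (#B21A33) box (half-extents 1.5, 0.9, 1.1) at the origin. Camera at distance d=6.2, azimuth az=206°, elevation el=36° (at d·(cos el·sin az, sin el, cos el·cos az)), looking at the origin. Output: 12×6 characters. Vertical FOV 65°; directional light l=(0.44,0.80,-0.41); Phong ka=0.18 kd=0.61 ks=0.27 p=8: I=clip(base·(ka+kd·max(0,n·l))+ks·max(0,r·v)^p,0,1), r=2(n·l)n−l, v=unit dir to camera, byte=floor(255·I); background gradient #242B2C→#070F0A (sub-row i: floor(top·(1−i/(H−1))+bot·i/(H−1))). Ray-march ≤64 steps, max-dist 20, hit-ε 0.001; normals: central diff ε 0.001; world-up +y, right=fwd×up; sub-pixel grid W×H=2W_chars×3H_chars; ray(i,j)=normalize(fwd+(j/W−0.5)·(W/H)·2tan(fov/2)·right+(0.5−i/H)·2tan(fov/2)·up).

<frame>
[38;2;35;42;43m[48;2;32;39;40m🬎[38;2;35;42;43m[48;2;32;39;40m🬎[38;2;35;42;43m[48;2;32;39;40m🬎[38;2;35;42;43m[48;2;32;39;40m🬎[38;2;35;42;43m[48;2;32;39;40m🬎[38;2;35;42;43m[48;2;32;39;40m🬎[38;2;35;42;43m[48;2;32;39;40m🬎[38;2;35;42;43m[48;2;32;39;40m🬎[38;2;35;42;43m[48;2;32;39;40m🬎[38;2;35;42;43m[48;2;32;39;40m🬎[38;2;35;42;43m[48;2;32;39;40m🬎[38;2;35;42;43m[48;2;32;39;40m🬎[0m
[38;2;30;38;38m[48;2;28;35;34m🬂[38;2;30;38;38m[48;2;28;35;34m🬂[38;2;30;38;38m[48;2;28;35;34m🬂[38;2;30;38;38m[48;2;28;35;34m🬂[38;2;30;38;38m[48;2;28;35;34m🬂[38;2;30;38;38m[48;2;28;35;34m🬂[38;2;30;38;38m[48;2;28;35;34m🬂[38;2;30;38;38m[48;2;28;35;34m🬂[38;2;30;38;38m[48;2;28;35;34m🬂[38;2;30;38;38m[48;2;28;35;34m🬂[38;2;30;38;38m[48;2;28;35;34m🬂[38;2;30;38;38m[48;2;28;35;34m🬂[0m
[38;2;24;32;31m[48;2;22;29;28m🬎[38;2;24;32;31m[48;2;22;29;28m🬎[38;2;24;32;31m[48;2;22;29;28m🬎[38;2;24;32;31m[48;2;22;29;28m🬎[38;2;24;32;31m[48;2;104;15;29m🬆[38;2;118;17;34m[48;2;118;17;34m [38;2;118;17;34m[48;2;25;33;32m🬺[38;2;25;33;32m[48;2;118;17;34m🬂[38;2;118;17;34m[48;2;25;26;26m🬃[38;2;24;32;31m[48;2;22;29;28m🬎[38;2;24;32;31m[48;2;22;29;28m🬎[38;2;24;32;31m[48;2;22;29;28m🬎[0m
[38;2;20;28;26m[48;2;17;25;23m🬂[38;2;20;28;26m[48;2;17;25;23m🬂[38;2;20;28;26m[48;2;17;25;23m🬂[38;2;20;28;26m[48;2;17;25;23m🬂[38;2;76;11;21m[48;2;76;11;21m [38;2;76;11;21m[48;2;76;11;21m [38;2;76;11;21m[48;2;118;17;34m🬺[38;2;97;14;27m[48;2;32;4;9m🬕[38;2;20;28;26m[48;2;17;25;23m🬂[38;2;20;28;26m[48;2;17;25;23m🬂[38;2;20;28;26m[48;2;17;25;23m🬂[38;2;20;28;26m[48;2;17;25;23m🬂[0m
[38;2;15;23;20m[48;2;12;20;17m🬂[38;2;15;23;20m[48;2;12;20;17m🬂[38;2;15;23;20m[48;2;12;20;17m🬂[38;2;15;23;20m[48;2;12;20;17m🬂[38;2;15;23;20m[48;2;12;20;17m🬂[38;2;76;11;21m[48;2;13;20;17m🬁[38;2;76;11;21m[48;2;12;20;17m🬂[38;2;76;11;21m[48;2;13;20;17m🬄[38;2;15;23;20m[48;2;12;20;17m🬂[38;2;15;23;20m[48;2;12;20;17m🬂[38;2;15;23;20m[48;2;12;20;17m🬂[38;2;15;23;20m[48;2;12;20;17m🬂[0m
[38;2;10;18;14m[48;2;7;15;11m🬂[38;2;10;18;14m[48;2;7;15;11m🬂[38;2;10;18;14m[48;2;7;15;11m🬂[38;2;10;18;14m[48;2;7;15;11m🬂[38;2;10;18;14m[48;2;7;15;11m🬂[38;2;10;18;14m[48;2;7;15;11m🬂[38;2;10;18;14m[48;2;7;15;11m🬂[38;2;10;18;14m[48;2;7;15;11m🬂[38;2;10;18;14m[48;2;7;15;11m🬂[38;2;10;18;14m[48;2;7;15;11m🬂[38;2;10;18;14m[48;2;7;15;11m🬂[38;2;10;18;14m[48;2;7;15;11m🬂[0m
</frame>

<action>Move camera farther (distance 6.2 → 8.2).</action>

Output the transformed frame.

<frame>
[38;2;35;42;43m[48;2;32;39;40m🬎[38;2;35;42;43m[48;2;32;39;40m🬎[38;2;35;42;43m[48;2;32;39;40m🬎[38;2;35;42;43m[48;2;32;39;40m🬎[38;2;35;42;43m[48;2;32;39;40m🬎[38;2;35;42;43m[48;2;32;39;40m🬎[38;2;35;42;43m[48;2;32;39;40m🬎[38;2;35;42;43m[48;2;32;39;40m🬎[38;2;35;42;43m[48;2;32;39;40m🬎[38;2;35;42;43m[48;2;32;39;40m🬎[38;2;35;42;43m[48;2;32;39;40m🬎[38;2;35;42;43m[48;2;32;39;40m🬎[0m
[38;2;30;38;38m[48;2;28;35;34m🬂[38;2;30;38;38m[48;2;28;35;34m🬂[38;2;30;38;38m[48;2;28;35;34m🬂[38;2;30;38;38m[48;2;28;35;34m🬂[38;2;30;38;38m[48;2;28;35;34m🬂[38;2;30;38;38m[48;2;28;35;34m🬂[38;2;30;38;38m[48;2;28;35;34m🬂[38;2;30;38;38m[48;2;28;35;34m🬂[38;2;30;38;38m[48;2;28;35;34m🬂[38;2;30;38;38m[48;2;28;35;34m🬂[38;2;30;38;38m[48;2;28;35;34m🬂[38;2;30;38;38m[48;2;28;35;34m🬂[0m
[38;2;24;32;31m[48;2;22;29;28m🬎[38;2;24;32;31m[48;2;22;29;28m🬎[38;2;24;32;31m[48;2;22;29;28m🬎[38;2;24;32;31m[48;2;22;29;28m🬎[38;2;24;31;30m[48;2;118;17;34m🬝[38;2;25;33;32m[48;2;118;17;34m🬂[38;2;25;33;32m[48;2;118;17;34m🬂[38;2;26;26;26m[48;2;118;17;34m🬬[38;2;24;32;31m[48;2;22;29;28m🬎[38;2;24;32;31m[48;2;22;29;28m🬎[38;2;24;32;31m[48;2;22;29;28m🬎[38;2;24;32;31m[48;2;22;29;28m🬎[0m
[38;2;20;28;26m[48;2;17;25;23m🬂[38;2;20;28;26m[48;2;17;25;23m🬂[38;2;20;28;26m[48;2;17;25;23m🬂[38;2;20;28;26m[48;2;17;25;23m🬂[38;2;76;11;21m[48;2;18;25;23m🬉[38;2;76;11;21m[48;2;17;24;22m🬬[38;2;76;11;21m[48;2;118;17;34m🬺[38;2;118;17;34m[48;2;26;12;14m🬀[38;2;20;28;26m[48;2;17;25;23m🬂[38;2;20;28;26m[48;2;17;25;23m🬂[38;2;20;28;26m[48;2;17;25;23m🬂[38;2;20;28;26m[48;2;17;25;23m🬂[0m
[38;2;15;23;20m[48;2;12;20;17m🬂[38;2;15;23;20m[48;2;12;20;17m🬂[38;2;15;23;20m[48;2;12;20;17m🬂[38;2;15;23;20m[48;2;12;20;17m🬂[38;2;15;23;20m[48;2;12;20;17m🬂[38;2;15;23;20m[48;2;12;20;17m🬂[38;2;76;11;21m[48;2;13;20;17m🬁[38;2;15;23;20m[48;2;12;20;17m🬂[38;2;15;23;20m[48;2;12;20;17m🬂[38;2;15;23;20m[48;2;12;20;17m🬂[38;2;15;23;20m[48;2;12;20;17m🬂[38;2;15;23;20m[48;2;12;20;17m🬂[0m
[38;2;10;18;14m[48;2;7;15;11m🬂[38;2;10;18;14m[48;2;7;15;11m🬂[38;2;10;18;14m[48;2;7;15;11m🬂[38;2;10;18;14m[48;2;7;15;11m🬂[38;2;10;18;14m[48;2;7;15;11m🬂[38;2;10;18;14m[48;2;7;15;11m🬂[38;2;10;18;14m[48;2;7;15;11m🬂[38;2;10;18;14m[48;2;7;15;11m🬂[38;2;10;18;14m[48;2;7;15;11m🬂[38;2;10;18;14m[48;2;7;15;11m🬂[38;2;10;18;14m[48;2;7;15;11m🬂[38;2;10;18;14m[48;2;7;15;11m🬂[0m
</frame>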